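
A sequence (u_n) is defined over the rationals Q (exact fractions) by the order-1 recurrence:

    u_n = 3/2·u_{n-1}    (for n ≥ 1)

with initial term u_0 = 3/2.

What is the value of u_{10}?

177147/2048

u_1 = 3/2·3/2 = 9/4
u_2 = 3/2·9/4 = 27/8
u_3 = 3/2·27/8 = 81/16
u_4 = 3/2·81/16 = 243/32
u_5 = 3/2·243/32 = 729/64
u_6 = 3/2·729/64 = 2187/128
u_7 = 3/2·2187/128 = 6561/256
u_8 = 3/2·6561/256 = 19683/512
u_9 = 3/2·19683/512 = 59049/1024
u_10 = 3/2·59049/1024 = 177147/2048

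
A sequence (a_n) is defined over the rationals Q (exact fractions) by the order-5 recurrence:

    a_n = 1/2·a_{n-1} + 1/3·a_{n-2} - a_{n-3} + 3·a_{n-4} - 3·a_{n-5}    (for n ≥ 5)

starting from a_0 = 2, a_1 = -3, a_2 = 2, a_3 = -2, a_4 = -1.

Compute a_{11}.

a_5 = 1/2·-1 + 1/3·-2 + -1·2 + 3·-3 + -3·2 = -109/6
a_6 = 1/2·-109/6 + 1/3·-1 + -1·-2 + 3·2 + -3·-3 = 91/12
a_7 = 1/2·91/12 + 1/3·-109/6 + -1·-1 + 3·-2 + -3·2 = -955/72
a_8 = 1/2·-955/72 + 1/3·91/12 + -1·-109/6 + 3·-1 + -3·-2 = 273/16
a_9 = 1/2·273/16 + 1/3·-955/72 + -1·91/12 + 3·-109/6 + -3·-1 = -47497/864
a_10 = 1/2·-47497/864 + 1/3·273/16 + -1·-955/72 + 3·91/12 + -3·-109/6 = 118739/1728
a_11 = 1/2·118739/1728 + 1/3·-47497/864 + -1·273/16 + 3·-955/72 + -3·91/12 = -659107/10368

-659107/10368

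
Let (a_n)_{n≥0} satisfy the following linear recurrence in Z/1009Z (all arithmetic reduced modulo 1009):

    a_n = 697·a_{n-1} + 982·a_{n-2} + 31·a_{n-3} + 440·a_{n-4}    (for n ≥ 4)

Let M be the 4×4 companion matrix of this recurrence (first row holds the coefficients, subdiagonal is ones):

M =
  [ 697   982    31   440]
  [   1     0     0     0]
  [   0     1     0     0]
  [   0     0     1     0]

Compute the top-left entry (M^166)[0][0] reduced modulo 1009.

(M^166)[0][0] is the top entry after applying M 166 times to the unit state (1, 0, 0, 0). Equivalently it is h_{169} for the auxiliary sequence (h_n) obeying the same recurrence with h_3 = 1 and h_i = 0 for 0 ≤ i < 3:
h_4 = 697·1 + 982·0 + 31·0 + 440·0 = 697
h_5 = 697·697 + 982·1 + 31·0 + 440·0 = 453
h_6 = 697·453 + 982·697 + 31·1 + 440·0 = 307
h_7 = 697·307 + 982·453 + 31·697 + 440·1 = 806
h_8 = 697·806 + 982·307 + 31·453 + 440·697 = 422
h_9 = 697·422 + 982·806 + 31·307 + 440·453 = 925
Continuing the recurrence:
  h_10 = 323;  h_11 = 820;  h_12 = 244;  h_13 = 910;  h_14 = 130;  h_15 = 534
  h_16 = 767;  h_17 = 367;  h_18 = 90;  h_19 = 786;  h_20 = 295;  h_21 = 558
  h_22 = 967;  h_23 = 882;  h_24 = 182;  h_25 = 162;  h_26 = 827;  h_27 = 154
  h_28 = 599;  h_29 = 717;  h_30 = 634;  h_31 = 332;  h_32 = 618;  h_33 = 166
  h_34 = 812;  h_35 = 240;  h_36 = 660;  h_37 = 838;  h_38 = 688;  h_39 = 777
  h_40 = 892;  h_41 = 964;  h_42 = 946;  h_43 = 929;  h_44 = 20;  h_45 = 401
  h_46 = 543;  h_47 = 94;  h_48 = 449;  h_49 = 197;  h_50 = 753;  h_51 = 680
  h_52 = 437;  h_53 = 724;  h_54 = 696;  h_55 = 372;  h_56 = 157;  h_57 = 606
  h_58 = 354;  h_59 = 368;  h_60 = 825;  h_61 = 188;  h_62 = 472;  h_63 = 849
  h_64 = 386;  h_65 = 411;  h_66 = 499;  h_67 = 797;  h_68 = 155;  h_69 = 305
  h_70 = 635;  h_71 = 807;  h_72 = 436;  h_73 = 100;  h_74 = 114;  h_75 = 385
  h_76 = 103;  h_77 = 967;  h_78 = 779;  h_79 = 300;  h_80 = 15;  h_81 = 961
  h_82 = 364;  h_83 = 13;  h_84 = 309;  h_85 = 359;  h_86 = 861;  h_87 = 323
  h_88 = 868;  h_89 = 969;  h_90 = 531;  h_91 = 400;  h_92 = 392;  h_93 = 963
  h_94 = 585;  h_95 = 820;  h_96 = 319;  h_97 = 334;  h_98 = 487;  h_99 = 864
  h_100 = 176;  h_101 = 70;  h_102 = 564;  h_103 = 913;  h_104 = 497;  h_105 = 748
  h_106 = 407;  h_107 = 544;  h_108 = 611;  h_109 = 202;  h_110 = 388;  h_111 = 621
  h_112 = 244;  h_113 = 950;  h_114 = 1000;  h_115 = 667;  h_116 = 588;  h_117 = 330
  h_118 = 799;  h_119 = 33;  h_120 = 975;  h_121 = 84;  h_122 = 377;  h_123 = 528
  h_124 = 403;  h_125 = 474;  h_126 = 272;  h_127 = 846;  h_128 = 429;  h_129 = 771
  h_130 = 725;  h_131 = 289;  h_132 = 0;  h_133 = 762;  h_134 = 414;  h_135 = 625
  h_136 = 73;  h_137 = 718;  h_138 = 773;  h_139 = 557;  h_140 = 983;  h_141 = 995
  h_142 = 226;  h_143 = 592;  h_144 = 129;  h_145 = 109;  h_146 = 590;  h_147 = 772
  h_148 = 100;  h_149 = 80;  h_150 = 595;  h_151 = 603;  h_152 = 692;  h_153 = 53
  h_154 = 86;  h_155 = 205;  h_156 = 708;  h_157 = 346;  h_158 = 874;  h_159 = 639
  h_160 = 398;  h_161 = 572;  h_162 = 242;  h_163 = 750;  h_164 = 750;  h_165 = 896
  h_166 = 449;  h_167 = 287
h_168 = 697·287 + 982·449 + 31·896 + 440·750 = 832
h_169 = 697·832 + 982·287 + 31·449 + 440·896 = 575

575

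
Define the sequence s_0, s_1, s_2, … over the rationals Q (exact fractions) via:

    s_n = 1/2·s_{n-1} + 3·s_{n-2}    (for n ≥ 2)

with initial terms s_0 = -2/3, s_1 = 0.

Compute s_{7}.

s_2 = 1/2·0 + 3·-2/3 = -2
s_3 = 1/2·-2 + 3·0 = -1
s_4 = 1/2·-1 + 3·-2 = -13/2
s_5 = 1/2·-13/2 + 3·-1 = -25/4
s_6 = 1/2·-25/4 + 3·-13/2 = -181/8
s_7 = 1/2·-181/8 + 3·-25/4 = -481/16

-481/16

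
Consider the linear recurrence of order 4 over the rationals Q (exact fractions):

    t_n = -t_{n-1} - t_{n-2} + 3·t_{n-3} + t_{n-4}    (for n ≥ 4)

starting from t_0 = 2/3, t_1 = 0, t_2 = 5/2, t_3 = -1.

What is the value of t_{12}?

t_4 = -1·-1 + -1·5/2 + 3·0 + 1·2/3 = -5/6
t_5 = -1·-5/6 + -1·-1 + 3·5/2 + 1·0 = 28/3
t_6 = -1·28/3 + -1·-5/6 + 3·-1 + 1·5/2 = -9
t_7 = -1·-9 + -1·28/3 + 3·-5/6 + 1·-1 = -23/6
t_8 = -1·-23/6 + -1·-9 + 3·28/3 + 1·-5/6 = 40
t_9 = -1·40 + -1·-23/6 + 3·-9 + 1·28/3 = -323/6
t_10 = -1·-323/6 + -1·40 + 3·-23/6 + 1·-9 = -20/3
t_11 = -1·-20/3 + -1·-323/6 + 3·40 + 1·-23/6 = 530/3
t_12 = -1·530/3 + -1·-20/3 + 3·-323/6 + 1·40 = -583/2

-583/2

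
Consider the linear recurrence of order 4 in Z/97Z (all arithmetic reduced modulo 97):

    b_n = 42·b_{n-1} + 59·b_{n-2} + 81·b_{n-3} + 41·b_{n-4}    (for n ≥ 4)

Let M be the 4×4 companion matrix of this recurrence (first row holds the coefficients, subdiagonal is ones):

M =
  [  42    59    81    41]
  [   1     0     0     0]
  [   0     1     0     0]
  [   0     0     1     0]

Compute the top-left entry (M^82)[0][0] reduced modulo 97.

(M^82)[0][0] is the top entry after applying M 82 times to the unit state (1, 0, 0, 0). Equivalently it is h_{85} for the auxiliary sequence (h_n) obeying the same recurrence with h_3 = 1 and h_i = 0 for 0 ≤ i < 3:
h_4 = 42·1 + 59·0 + 81·0 + 41·0 = 42
h_5 = 42·42 + 59·1 + 81·0 + 41·0 = 77
h_6 = 42·77 + 59·42 + 81·1 + 41·0 = 70
h_7 = 42·70 + 59·77 + 81·42 + 41·1 = 62
h_8 = 42·62 + 59·70 + 81·77 + 41·42 = 46
h_9 = 42·46 + 59·62 + 81·70 + 41·77 = 61
h_10 = 42·61 + 59·46 + 81·62 + 41·70 = 73
h_11 = 42·73 + 59·61 + 81·46 + 41·62 = 32
h_12 = 42·32 + 59·73 + 81·61 + 41·46 = 62
h_13 = 42·62 + 59·32 + 81·73 + 41·61 = 5
h_14 = 42·5 + 59·62 + 81·32 + 41·73 = 44
h_15 = 42·44 + 59·5 + 81·62 + 41·32 = 38
h_16 = 42·38 + 59·44 + 81·5 + 41·62 = 58
h_17 = 42·58 + 59·38 + 81·44 + 41·5 = 8
h_18 = 42·8 + 59·58 + 81·38 + 41·44 = 7
h_19 = 42·7 + 59·8 + 81·58 + 41·38 = 38
h_20 = 42·38 + 59·7 + 81·8 + 41·58 = 88
h_21 = 42·88 + 59·38 + 81·7 + 41·8 = 43
h_22 = 42·43 + 59·88 + 81·38 + 41·7 = 81
h_23 = 42·81 + 59·43 + 81·88 + 41·38 = 75
h_24 = 42·75 + 59·81 + 81·43 + 41·88 = 82
h_25 = 42·82 + 59·75 + 81·81 + 41·43 = 91
h_26 = 42·91 + 59·82 + 81·75 + 41·81 = 14
h_27 = 42·14 + 59·91 + 81·82 + 41·75 = 57
h_28 = 42·57 + 59·14 + 81·91 + 41·82 = 82
h_29 = 42·82 + 59·57 + 81·14 + 41·91 = 32
h_30 = 42·32 + 59·82 + 81·57 + 41·14 = 24
h_31 = 42·24 + 59·32 + 81·82 + 41·57 = 41
h_32 = 42·41 + 59·24 + 81·32 + 41·82 = 71
h_33 = 42·71 + 59·41 + 81·24 + 41·32 = 24
h_34 = 42·24 + 59·71 + 81·41 + 41·24 = 93
h_35 = 42·93 + 59·24 + 81·71 + 41·41 = 47
h_36 = 42·47 + 59·93 + 81·24 + 41·71 = 94
h_37 = 42·94 + 59·47 + 81·93 + 41·24 = 9
h_38 = 42·9 + 59·94 + 81·47 + 41·93 = 61
h_39 = 42·61 + 59·9 + 81·94 + 41·47 = 24
h_40 = 42·24 + 59·61 + 81·9 + 41·94 = 72
h_41 = 42·72 + 59·24 + 81·61 + 41·9 = 50
h_42 = 42·50 + 59·72 + 81·24 + 41·61 = 26
h_43 = 42·26 + 59·50 + 81·72 + 41·24 = 91
h_44 = 42·91 + 59·26 + 81·50 + 41·72 = 39
h_45 = 42·39 + 59·91 + 81·26 + 41·50 = 8
h_46 = 42·8 + 59·39 + 81·91 + 41·26 = 16
h_47 = 42·16 + 59·8 + 81·39 + 41·91 = 80
h_48 = 42·80 + 59·16 + 81·8 + 41·39 = 52
h_49 = 42·52 + 59·80 + 81·16 + 41·8 = 89
h_50 = 42·89 + 59·52 + 81·80 + 41·16 = 71
h_51 = 42·71 + 59·89 + 81·52 + 41·80 = 11
h_52 = 42·11 + 59·71 + 81·89 + 41·52 = 24
h_53 = 42·24 + 59·11 + 81·71 + 41·89 = 96
h_54 = 42·96 + 59·24 + 81·11 + 41·71 = 35
h_55 = 42·35 + 59·96 + 81·24 + 41·11 = 23
h_56 = 42·23 + 59·35 + 81·96 + 41·24 = 54
h_57 = 42·54 + 59·23 + 81·35 + 41·96 = 17
h_58 = 42·17 + 59·54 + 81·23 + 41·35 = 20
h_59 = 42·20 + 59·17 + 81·54 + 41·23 = 79
h_60 = 42·79 + 59·20 + 81·17 + 41·54 = 38
h_61 = 42·38 + 59·79 + 81·20 + 41·17 = 38
h_62 = 42·38 + 59·38 + 81·79 + 41·20 = 96
h_63 = 42·96 + 59·38 + 81·38 + 41·79 = 78
h_64 = 42·78 + 59·96 + 81·38 + 41·38 = 93
h_65 = 42·93 + 59·78 + 81·96 + 41·38 = 91
h_66 = 42·91 + 59·93 + 81·78 + 41·96 = 66
h_67 = 42·66 + 59·91 + 81·93 + 41·78 = 54
h_68 = 42·54 + 59·66 + 81·91 + 41·93 = 80
h_69 = 42·80 + 59·54 + 81·66 + 41·91 = 6
h_70 = 42·6 + 59·80 + 81·54 + 41·66 = 24
h_71 = 42·24 + 59·6 + 81·80 + 41·54 = 65
h_72 = 42·65 + 59·24 + 81·6 + 41·80 = 55
h_73 = 42·55 + 59·65 + 81·24 + 41·6 = 90
h_74 = 42·90 + 59·55 + 81·65 + 41·24 = 82
h_75 = 42·82 + 59·90 + 81·55 + 41·65 = 63
h_76 = 42·63 + 59·82 + 81·90 + 41·55 = 54
h_77 = 42·54 + 59·63 + 81·82 + 41·90 = 21
h_78 = 42·21 + 59·54 + 81·63 + 41·82 = 20
h_79 = 42·20 + 59·21 + 81·54 + 41·63 = 15
h_80 = 42·15 + 59·20 + 81·21 + 41·54 = 2
h_81 = 42·2 + 59·15 + 81·20 + 41·21 = 55
h_82 = 42·55 + 59·2 + 81·15 + 41·20 = 1
h_83 = 42·1 + 59·55 + 81·2 + 41·15 = 87
h_84 = 42·87 + 59·1 + 81·55 + 41·2 = 5
h_85 = 42·5 + 59·87 + 81·1 + 41·55 = 16

16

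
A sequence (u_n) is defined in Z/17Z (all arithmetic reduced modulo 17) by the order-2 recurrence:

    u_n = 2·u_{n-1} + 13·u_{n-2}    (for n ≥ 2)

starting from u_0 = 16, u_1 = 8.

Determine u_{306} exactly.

13

u_2 = 2·8 + 13·16 = 3
u_3 = 2·3 + 13·8 = 8
u_4 = 2·8 + 13·3 = 4
u_5 = 2·4 + 13·8 = 10
u_6 = 2·10 + 13·4 = 4
u_7 = 2·4 + 13·10 = 2
u_8 = 2·2 + 13·4 = 5
u_9 = 2·5 + 13·2 = 2
u_10 = 2·2 + 13·5 = 1
u_11 = 2·1 + 13·2 = 11
u_12 = 2·11 + 13·1 = 1
u_13 = 2·1 + 13·11 = 9
u_14 = 2·9 + 13·1 = 14
u_15 = 2·14 + 13·9 = 9
u_16 = 2·9 + 13·14 = 13
u_17 = 2·13 + 13·9 = 7
u_18 = 2·7 + 13·13 = 13
u_19 = 2·13 + 13·7 = 15
u_20 = 2·15 + 13·13 = 12
u_21 = 2·12 + 13·15 = 15
u_22 = 2·15 + 13·12 = 16
u_23 = 2·16 + 13·15 = 6
u_24 = 2·6 + 13·16 = 16
u_25 = 2·16 + 13·6 = 8
(u_24, u_25) = (16, 8) = (u_0, u_1), so the sequence has period 24.
306 ≡ 18 (mod 24), hence u_306 = u_18 = 13.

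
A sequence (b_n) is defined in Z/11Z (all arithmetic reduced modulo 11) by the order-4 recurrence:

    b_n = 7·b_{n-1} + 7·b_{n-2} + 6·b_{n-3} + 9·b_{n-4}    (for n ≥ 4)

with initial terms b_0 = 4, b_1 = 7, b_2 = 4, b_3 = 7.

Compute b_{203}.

2

b_4 = 7·7 + 7·4 + 6·7 + 9·4 = 1
b_5 = 7·1 + 7·7 + 6·4 + 9·7 = 0
b_6 = 7·0 + 7·1 + 6·7 + 9·4 = 8
b_7 = 7·8 + 7·0 + 6·1 + 9·7 = 4
b_8 = 7·4 + 7·8 + 6·0 + 9·1 = 5
b_9 = 7·5 + 7·4 + 6·8 + 9·0 = 1
Continuing the recurrence:
  b_10 = 6;  b_11 = 5;  b_12 = 7;  b_13 = 8;  b_14 = 2;  b_15 = 3
  b_16 = 3;  b_17 = 5;  b_18 = 4;  b_19 = 9;  b_20 = 5;  b_21 = 2
  b_22 = 7;  b_23 = 9;  b_24 = 4;  b_25 = 8;  b_26 = 3;  b_27 = 6
  b_28 = 4;  b_29 = 6;  b_30 = 1;  b_31 = 6;  b_32 = 0;  b_33 = 3
  b_34 = 0;  b_35 = 9;  b_36 = 4;  b_37 = 8;  b_38 = 6;  b_39 = 5
  b_40 = 7;  b_41 = 5;  b_42 = 3;  b_43 = 0;  b_44 = 4;  b_45 = 3
  b_46 = 10;  b_47 = 5;  b_48 = 5;  b_49 = 3;  b_50 = 0;  b_51 = 8
  b_52 = 9;  b_53 = 3;  b_54 = 0;  b_55 = 4;  b_56 = 6;  b_57 = 9
  b_58 = 8;  b_59 = 4;  b_60 = 5;  b_61 = 5;  b_62 = 1;  b_63 = 9
  b_64 = 2;  b_65 = 7;  b_66 = 5;  b_67 = 1;  b_68 = 3;  b_69 = 0
  b_70 = 6;  b_71 = 3;  b_72 = 2;  b_73 = 5;  b_74 = 0;  b_75 = 8
  b_76 = 5;  b_77 = 4;  b_78 = 1;  b_79 = 5;  b_80 = 1;  b_81 = 7
  b_82 = 7;  b_83 = 6;  b_84 = 10;  b_85 = 8;  b_86 = 5;  b_87 = 7
  b_88 = 2;  b_89 = 0;  b_90 = 2;  b_91 = 1;  b_92 = 6;  b_93 = 6
  b_94 = 9;  b_95 = 7;  b_96 = 4;  b_97 = 9;  b_98 = 5;  b_99 = 9
  b_100 = 1;  b_101 = 5;  b_102 = 9;  b_103 = 9;  b_104 = 0;  b_105 = 8
  b_106 = 4;  b_107 = 0;  b_108 = 10;  b_109 = 1;  b_110 = 3;  b_111 = 0
  b_112 = 7;  b_113 = 10;  b_114 = 3;  b_115 = 1;  b_116 = 8;  b_117 = 6
  b_118 = 10;  b_119 = 4;  b_120 = 8;  b_121 = 0;  b_122 = 5;  b_123 = 9
  b_124 = 5;  b_125 = 7;  b_126 = 7;  b_127 = 0;  b_128 = 4;  b_129 = 1
  b_130 = 10;  b_131 = 2;  b_132 = 5;  b_133 = 8;  b_134 = 6;  b_135 = 3
  b_136 = 2;  b_137 = 0;  b_138 = 9;  b_139 = 3;  b_140 = 3;  b_141 = 8
  b_142 = 0;  b_143 = 2;  b_144 = 1;  b_145 = 5;  b_146 = 10;  b_147 = 8
  b_148 = 0;  b_149 = 7;  b_150 = 0;  b_151 = 0;  b_152 = 9;  b_153 = 5
  b_154 = 10;  b_155 = 5;  b_156 = 7;  b_157 = 2;  b_158 = 7;  b_159 = 7
  b_160 = 8;  b_161 = 0;  b_162 = 7;  b_163 = 6;  b_164 = 9;  b_165 = 4
  b_166 = 3;  b_167 = 3;  b_168 = 4;  b_169 = 4;  b_170 = 2;  b_171 = 5
  b_172 = 10;  b_173 = 10;  b_174 = 1;  b_175 = 6;  b_176 = 1;  b_177 = 2
  b_178 = 0;  b_179 = 8;  b_180 = 0;  b_181 = 8;  b_182 = 5;  b_183 = 9
  b_184 = 3;  b_185 = 10;  b_186 = 3;  b_187 = 3;  b_188 = 8;  b_189 = 9
  b_190 = 10;  b_191 = 10;  b_192 = 2;  b_193 = 5;  b_194 = 1;  b_195 = 1
  b_196 = 7;  b_197 = 8;  b_198 = 10;  b_199 = 1;  b_200 = 1;  b_201 = 3
b_202 = 7·3 + 7·1 + 6·1 + 9·10 = 3
b_203 = 7·3 + 7·3 + 6·1 + 9·1 = 2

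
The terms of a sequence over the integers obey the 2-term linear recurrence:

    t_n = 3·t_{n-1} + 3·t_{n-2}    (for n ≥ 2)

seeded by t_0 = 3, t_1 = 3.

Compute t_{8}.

50058

t_2 = 3·3 + 3·3 = 18
t_3 = 3·18 + 3·3 = 63
t_4 = 3·63 + 3·18 = 243
t_5 = 3·243 + 3·63 = 918
t_6 = 3·918 + 3·243 = 3483
t_7 = 3·3483 + 3·918 = 13203
t_8 = 3·13203 + 3·3483 = 50058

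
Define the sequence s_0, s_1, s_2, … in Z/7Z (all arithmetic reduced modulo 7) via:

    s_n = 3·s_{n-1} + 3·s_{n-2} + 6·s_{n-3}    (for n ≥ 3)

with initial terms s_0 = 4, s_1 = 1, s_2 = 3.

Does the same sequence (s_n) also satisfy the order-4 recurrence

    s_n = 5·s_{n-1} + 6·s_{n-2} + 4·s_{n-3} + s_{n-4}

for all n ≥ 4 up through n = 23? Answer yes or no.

no

Terms s_0..s_23: 4, 1, 3, 1, 4, 5, 5, 5, 4, 1, 3, 1, 4, 5, 5, 5, 4, 1, 3, 1, 4, 5, 5, 5
n=4: candidate gives 3, actual s_4 = 4 ✗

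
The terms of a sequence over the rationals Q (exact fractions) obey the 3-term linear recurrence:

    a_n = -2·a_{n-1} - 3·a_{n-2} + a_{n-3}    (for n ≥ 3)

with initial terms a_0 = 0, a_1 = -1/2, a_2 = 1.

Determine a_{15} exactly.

a_3 = -2·1 + -3·-1/2 + 1·0 = -1/2
a_4 = -2·-1/2 + -3·1 + 1·-1/2 = -5/2
a_5 = -2·-5/2 + -3·-1/2 + 1·1 = 15/2
a_6 = -2·15/2 + -3·-5/2 + 1·-1/2 = -8
a_7 = -2·-8 + -3·15/2 + 1·-5/2 = -9
a_8 = -2·-9 + -3·-8 + 1·15/2 = 99/2
a_9 = -2·99/2 + -3·-9 + 1·-8 = -80
a_10 = -2·-80 + -3·99/2 + 1·-9 = 5/2
a_11 = -2·5/2 + -3·-80 + 1·99/2 = 569/2
a_12 = -2·569/2 + -3·5/2 + 1·-80 = -1313/2
a_13 = -2·-1313/2 + -3·569/2 + 1·5/2 = 462
a_14 = -2·462 + -3·-1313/2 + 1·569/2 = 1330
a_15 = -2·1330 + -3·462 + 1·-1313/2 = -9405/2

-9405/2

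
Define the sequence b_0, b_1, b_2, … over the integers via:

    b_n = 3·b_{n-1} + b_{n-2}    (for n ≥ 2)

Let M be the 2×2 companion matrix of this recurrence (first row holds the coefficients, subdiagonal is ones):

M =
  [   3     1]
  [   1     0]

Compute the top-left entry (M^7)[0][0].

(M^7)[0][0] is the top entry after applying M 7 times to the unit state (1, 0). Equivalently it is h_{8} for the auxiliary sequence (h_n) obeying the same recurrence with h_1 = 1 and h_i = 0 for 0 ≤ i < 1:
h_2 = 3·1 + 1·0 = 3
h_3 = 3·3 + 1·1 = 10
h_4 = 3·10 + 1·3 = 33
h_5 = 3·33 + 1·10 = 109
h_6 = 3·109 + 1·33 = 360
h_7 = 3·360 + 1·109 = 1189
h_8 = 3·1189 + 1·360 = 3927

3927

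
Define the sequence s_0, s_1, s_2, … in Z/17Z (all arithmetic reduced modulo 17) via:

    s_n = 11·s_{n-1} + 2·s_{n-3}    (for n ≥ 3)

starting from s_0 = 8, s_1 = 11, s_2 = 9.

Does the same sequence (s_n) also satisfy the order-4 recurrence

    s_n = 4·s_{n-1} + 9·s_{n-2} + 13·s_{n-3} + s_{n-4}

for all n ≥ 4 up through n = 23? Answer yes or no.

no

Terms s_0..s_23: 8, 11, 9, 13, 12, 14, 10, 15, 6, 1, 7, 4, 12, 10, 16, 13, 10, 6, 7, 12, 8, 0, 7, 8
n=4: candidate gives 12, actual s_4 = 12 ✓
n=5: candidate gives 4, actual s_5 = 14 ✗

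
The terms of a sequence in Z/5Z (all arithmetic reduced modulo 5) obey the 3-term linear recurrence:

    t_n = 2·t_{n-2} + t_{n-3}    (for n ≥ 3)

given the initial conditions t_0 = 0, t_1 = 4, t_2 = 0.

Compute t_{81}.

4

t_3 = 0·0 + 2·4 + 1·0 = 3
t_4 = 0·3 + 2·0 + 1·4 = 4
t_5 = 0·4 + 2·3 + 1·0 = 1
t_6 = 0·1 + 2·4 + 1·3 = 1
t_7 = 0·1 + 2·1 + 1·4 = 1
t_8 = 0·1 + 2·1 + 1·1 = 3
t_9 = 0·3 + 2·1 + 1·1 = 3
t_10 = 0·3 + 2·3 + 1·1 = 2
t_11 = 0·2 + 2·3 + 1·3 = 4
t_12 = 0·4 + 2·2 + 1·3 = 2
t_13 = 0·2 + 2·4 + 1·2 = 0
t_14 = 0·0 + 2·2 + 1·4 = 3
t_15 = 0·3 + 2·0 + 1·2 = 2
t_16 = 0·2 + 2·3 + 1·0 = 1
t_17 = 0·1 + 2·2 + 1·3 = 2
t_18 = 0·2 + 2·1 + 1·2 = 4
t_19 = 0·4 + 2·2 + 1·1 = 0
t_20 = 0·0 + 2·4 + 1·2 = 0
t_21 = 0·0 + 2·0 + 1·4 = 4
t_22 = 0·4 + 2·0 + 1·0 = 0
(t_20, t_21, t_22) = (0, 4, 0) = (t_0, t_1, t_2), so the sequence has period 20.
81 ≡ 1 (mod 20), hence t_81 = t_1 = 4.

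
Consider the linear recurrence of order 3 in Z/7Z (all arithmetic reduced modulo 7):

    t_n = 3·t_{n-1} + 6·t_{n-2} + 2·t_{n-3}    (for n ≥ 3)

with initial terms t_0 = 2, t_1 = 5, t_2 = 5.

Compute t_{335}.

3

t_3 = 3·5 + 6·5 + 2·2 = 0
t_4 = 3·0 + 6·5 + 2·5 = 5
t_5 = 3·5 + 6·0 + 2·5 = 4
t_6 = 3·4 + 6·5 + 2·0 = 0
t_7 = 3·0 + 6·4 + 2·5 = 6
t_8 = 3·6 + 6·0 + 2·4 = 5
t_9 = 3·5 + 6·6 + 2·0 = 2
t_10 = 3·2 + 6·5 + 2·6 = 6
t_11 = 3·6 + 6·2 + 2·5 = 5
t_12 = 3·5 + 6·6 + 2·2 = 6
t_13 = 3·6 + 6·5 + 2·6 = 4
t_14 = 3·4 + 6·6 + 2·5 = 2
t_15 = 3·2 + 6·4 + 2·6 = 0
t_16 = 3·0 + 6·2 + 2·4 = 6
t_17 = 3·6 + 6·0 + 2·2 = 1
t_18 = 3·1 + 6·6 + 2·0 = 4
t_19 = 3·4 + 6·1 + 2·6 = 2
t_20 = 3·2 + 6·4 + 2·1 = 4
t_21 = 3·4 + 6·2 + 2·4 = 4
t_22 = 3·4 + 6·4 + 2·2 = 5
t_23 = 3·5 + 6·4 + 2·4 = 5
t_24 = 3·5 + 6·5 + 2·4 = 4
t_25 = 3·4 + 6·5 + 2·5 = 3
t_26 = 3·3 + 6·4 + 2·5 = 1
t_27 = 3·1 + 6·3 + 2·4 = 1
t_28 = 3·1 + 6·1 + 2·3 = 1
t_29 = 3·1 + 6·1 + 2·1 = 4
t_30 = 3·4 + 6·1 + 2·1 = 6
t_31 = 3·6 + 6·4 + 2·1 = 2
t_32 = 3·2 + 6·6 + 2·4 = 1
t_33 = 3·1 + 6·2 + 2·6 = 6
t_34 = 3·6 + 6·1 + 2·2 = 0
t_35 = 3·0 + 6·6 + 2·1 = 3
t_36 = 3·3 + 6·0 + 2·6 = 0
t_37 = 3·0 + 6·3 + 2·0 = 4
t_38 = 3·4 + 6·0 + 2·3 = 4
t_39 = 3·4 + 6·4 + 2·0 = 1
t_40 = 3·1 + 6·4 + 2·4 = 0
t_41 = 3·0 + 6·1 + 2·4 = 0
t_42 = 3·0 + 6·0 + 2·1 = 2
t_43 = 3·2 + 6·0 + 2·0 = 6
t_44 = 3·6 + 6·2 + 2·0 = 2
t_45 = 3·2 + 6·6 + 2·2 = 4
t_46 = 3·4 + 6·2 + 2·6 = 1
t_47 = 3·1 + 6·4 + 2·2 = 3
t_48 = 3·3 + 6·1 + 2·4 = 2
t_49 = 3·2 + 6·3 + 2·1 = 5
t_50 = 3·5 + 6·2 + 2·3 = 5
(t_48, t_49, t_50) = (2, 5, 5) = (t_0, t_1, t_2), so the sequence has period 48.
335 ≡ 47 (mod 48), hence t_335 = t_47 = 3.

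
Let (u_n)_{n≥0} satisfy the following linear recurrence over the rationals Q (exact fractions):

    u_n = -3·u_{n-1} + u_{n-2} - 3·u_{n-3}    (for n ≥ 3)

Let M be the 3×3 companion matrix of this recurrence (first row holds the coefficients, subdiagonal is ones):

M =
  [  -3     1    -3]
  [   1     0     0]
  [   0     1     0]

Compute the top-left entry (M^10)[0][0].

(M^10)[0][0] is the top entry after applying M 10 times to the unit state (1, 0, 0). Equivalently it is h_{12} for the auxiliary sequence (h_n) obeying the same recurrence with h_2 = 1 and h_i = 0 for 0 ≤ i < 2:
h_3 = -3·1 + 1·0 + -3·0 = -3
h_4 = -3·-3 + 1·1 + -3·0 = 10
h_5 = -3·10 + 1·-3 + -3·1 = -36
h_6 = -3·-36 + 1·10 + -3·-3 = 127
h_7 = -3·127 + 1·-36 + -3·10 = -447
h_8 = -3·-447 + 1·127 + -3·-36 = 1576
h_9 = -3·1576 + 1·-447 + -3·127 = -5556
h_10 = -3·-5556 + 1·1576 + -3·-447 = 19585
h_11 = -3·19585 + 1·-5556 + -3·1576 = -69039
h_12 = -3·-69039 + 1·19585 + -3·-5556 = 243370

243370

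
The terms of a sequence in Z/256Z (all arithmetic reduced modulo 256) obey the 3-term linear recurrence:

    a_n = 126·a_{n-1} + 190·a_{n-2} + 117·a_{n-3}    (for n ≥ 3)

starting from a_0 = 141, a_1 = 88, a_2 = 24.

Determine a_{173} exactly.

138

a_3 = 126·24 + 190·88 + 117·141 = 145
a_4 = 126·145 + 190·24 + 117·88 = 102
a_5 = 126·102 + 190·145 + 117·24 = 202
a_6 = 126·202 + 190·102 + 117·145 = 101
a_7 = 126·101 + 190·202 + 117·102 = 64
a_8 = 126·64 + 190·101 + 117·202 = 200
Continuing the recurrence:
  a_9 = 25;  a_10 = 254;  a_11 = 250;  a_12 = 253;  a_13 = 40;  a_14 = 184
  a_15 = 225;  a_16 = 150;  a_17 = 234;  a_18 = 85;  a_19 = 16;  a_20 = 232
  a_21 = 233;  a_22 = 46;  a_23 = 154;  a_24 = 109;  a_25 = 248;  a_26 = 88
  a_27 = 49;  a_28 = 198;  a_29 = 10;  a_30 = 69;  a_31 = 224;  a_32 = 8
  a_33 = 185;  a_34 = 94;  a_35 = 58;  a_36 = 221;  a_37 = 200;  a_38 = 248
  a_39 = 129;  a_40 = 246;  a_41 = 42;  a_42 = 53;  a_43 = 176;  a_44 = 40
  a_45 = 137;  a_46 = 142;  a_47 = 218;  a_48 = 77;  a_49 = 152;  a_50 = 152
  a_51 = 209;  a_52 = 38;  a_53 = 74;  a_54 = 37;  a_55 = 128;  a_56 = 72
  a_57 = 89;  a_58 = 190;  a_59 = 122;  a_60 = 189;  a_61 = 104;  a_62 = 56
  a_63 = 33;  a_64 = 86;  a_65 = 106;  a_66 = 21;  a_67 = 80;  a_68 = 104
  a_69 = 41;  a_70 = 238;  a_71 = 26;  a_72 = 45;  a_73 = 56;  a_74 = 216
  a_75 = 113;  a_76 = 134;  a_77 = 138;  a_78 = 5;  a_79 = 32;  a_80 = 136
  a_81 = 249;  a_82 = 30;  a_83 = 186;  a_84 = 157;  a_85 = 8;  a_86 = 120
  a_87 = 193;  a_88 = 182;  a_89 = 170;  a_90 = 245;  a_91 = 240;  a_92 = 168
  a_93 = 201;  a_94 = 78;  a_95 = 90;  a_96 = 13;  a_97 = 216;  a_98 = 24
  a_99 = 17;  a_100 = 230;  a_101 = 202;  a_102 = 229;  a_103 = 192;  a_104 = 200
  a_105 = 153;  a_106 = 126;  a_107 = 250;  a_108 = 125;  a_109 = 168;  a_110 = 184
  a_111 = 97;  a_112 = 22;  a_113 = 234;  a_114 = 213;  a_115 = 144;  a_116 = 232
  a_117 = 105;  a_118 = 174;  a_119 = 154;  a_120 = 237;  a_121 = 120;  a_122 = 88
  a_123 = 177;  a_124 = 70;  a_125 = 10;  a_126 = 197;  a_127 = 96;  a_128 = 8
  a_129 = 57;  a_130 = 222;  a_131 = 58;  a_132 = 93;  a_133 = 72;  a_134 = 248
  a_135 = 1;  a_136 = 118;  a_137 = 42;  a_138 = 181;  a_139 = 48;  a_140 = 40
  a_141 = 9;  a_142 = 14;  a_143 = 218;  a_144 = 205;  a_145 = 24;  a_146 = 152
  a_147 = 81;  a_148 = 166;  a_149 = 74;  a_150 = 165;  a_151 = 0;  a_152 = 72
  a_153 = 217;  a_154 = 62;  a_155 = 122;  a_156 = 61;  a_157 = 232;  a_158 = 56
  a_159 = 161;  a_160 = 214;  a_161 = 106;  a_162 = 149;  a_163 = 208;  a_164 = 104
  a_165 = 169;  a_166 = 110;  a_167 = 26;  a_168 = 173;  a_169 = 184;  a_170 = 216
  a_171 = 241
a_172 = 126·241 + 190·216 + 117·184 = 6
a_173 = 126·6 + 190·241 + 117·216 = 138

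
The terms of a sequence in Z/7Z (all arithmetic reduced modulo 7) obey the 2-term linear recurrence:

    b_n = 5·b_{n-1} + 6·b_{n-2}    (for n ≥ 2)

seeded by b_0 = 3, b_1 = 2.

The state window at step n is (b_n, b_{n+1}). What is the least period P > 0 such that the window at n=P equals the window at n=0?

n=0: window = (3, 2)
n=1: window = (2, 0)
n=2: window = (0, 5)
n=3: window = (5, 4)
n=4: window = (4, 1)
n=5: window = (1, 1)
n=6: window = (1, 4)
n=7: window = (4, 5)
n=8: window = (5, 0)
n=9: window = (0, 2)
n=10: window = (2, 3)
n=11: window = (3, 6)
n=12: window = (6, 6)
n=13: window = (6, 3)
n=14: window = (3, 2)
window at n=14 equals window at n=0 → period = 14

14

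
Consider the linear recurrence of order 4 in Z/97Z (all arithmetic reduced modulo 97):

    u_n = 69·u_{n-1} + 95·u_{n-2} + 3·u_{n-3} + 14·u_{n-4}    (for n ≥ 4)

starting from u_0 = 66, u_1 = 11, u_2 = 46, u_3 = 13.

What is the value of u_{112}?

u_4 = 69·13 + 95·46 + 3·11 + 14·66 = 16
u_5 = 69·16 + 95·13 + 3·46 + 14·11 = 12
u_6 = 69·12 + 95·16 + 3·13 + 14·46 = 24
u_7 = 69·24 + 95·12 + 3·16 + 14·13 = 19
u_8 = 69·19 + 95·24 + 3·12 + 14·16 = 68
u_9 = 69·68 + 95·19 + 3·24 + 14·12 = 44
u_10 = 69·44 + 95·68 + 3·19 + 14·24 = 92
u_11 = 69·92 + 95·44 + 3·68 + 14·19 = 37
u_12 = 69·37 + 95·92 + 3·44 + 14·68 = 58
u_13 = 69·58 + 95·37 + 3·92 + 14·44 = 67
u_14 = 69·67 + 95·58 + 3·37 + 14·92 = 86
u_15 = 69·86 + 95·67 + 3·58 + 14·37 = 90
u_16 = 69·90 + 95·86 + 3·67 + 14·58 = 67
u_17 = 69·67 + 95·90 + 3·86 + 14·67 = 13
u_18 = 69·13 + 95·67 + 3·90 + 14·86 = 6
u_19 = 69·6 + 95·13 + 3·67 + 14·90 = 6
u_20 = 69·6 + 95·6 + 3·13 + 14·67 = 21
u_21 = 69·21 + 95·6 + 3·6 + 14·13 = 85
u_22 = 69·85 + 95·21 + 3·6 + 14·6 = 8
u_23 = 69·8 + 95·85 + 3·21 + 14·6 = 44
u_24 = 69·44 + 95·8 + 3·85 + 14·21 = 77
u_25 = 69·77 + 95·44 + 3·8 + 14·85 = 37
u_26 = 69·37 + 95·77 + 3·44 + 14·8 = 24
u_27 = 69·24 + 95·37 + 3·77 + 14·44 = 4
u_28 = 69·4 + 95·24 + 3·37 + 14·77 = 59
u_29 = 69·59 + 95·4 + 3·24 + 14·37 = 94
u_30 = 69·94 + 95·59 + 3·4 + 14·24 = 23
u_31 = 69·23 + 95·94 + 3·59 + 14·4 = 80
u_32 = 69·80 + 95·23 + 3·94 + 14·59 = 83
u_33 = 69·83 + 95·80 + 3·23 + 14·94 = 65
u_34 = 69·65 + 95·83 + 3·80 + 14·23 = 31
u_35 = 69·31 + 95·65 + 3·83 + 14·80 = 80
u_36 = 69·80 + 95·31 + 3·65 + 14·83 = 25
u_37 = 69·25 + 95·80 + 3·31 + 14·65 = 46
u_38 = 69·46 + 95·25 + 3·80 + 14·31 = 15
u_39 = 69·15 + 95·46 + 3·25 + 14·80 = 4
u_40 = 69·4 + 95·15 + 3·46 + 14·25 = 55
u_41 = 69·55 + 95·4 + 3·15 + 14·46 = 14
u_42 = 69·14 + 95·55 + 3·4 + 14·15 = 11
u_43 = 69·11 + 95·14 + 3·55 + 14·4 = 79
u_44 = 69·79 + 95·11 + 3·14 + 14·55 = 33
u_45 = 69·33 + 95·79 + 3·11 + 14·14 = 20
u_46 = 69·20 + 95·33 + 3·79 + 14·11 = 56
u_47 = 69·56 + 95·20 + 3·33 + 14·79 = 82
u_48 = 69·82 + 95·56 + 3·20 + 14·33 = 54
u_49 = 69·54 + 95·82 + 3·56 + 14·20 = 33
u_50 = 69·33 + 95·54 + 3·82 + 14·56 = 95
u_51 = 69·95 + 95·33 + 3·54 + 14·82 = 39
u_52 = 69·39 + 95·95 + 3·33 + 14·54 = 58
u_53 = 69·58 + 95·39 + 3·95 + 14·33 = 15
u_54 = 69·15 + 95·58 + 3·39 + 14·95 = 38
u_55 = 69·38 + 95·15 + 3·58 + 14·39 = 14
u_56 = 69·14 + 95·38 + 3·15 + 14·58 = 1
u_57 = 69·1 + 95·14 + 3·38 + 14·15 = 74
u_58 = 69·74 + 95·1 + 3·14 + 14·38 = 52
u_59 = 69·52 + 95·74 + 3·1 + 14·14 = 50
u_60 = 69·50 + 95·52 + 3·74 + 14·1 = 90
u_61 = 69·90 + 95·50 + 3·52 + 14·74 = 27
u_62 = 69·27 + 95·90 + 3·50 + 14·52 = 39
u_63 = 69·39 + 95·27 + 3·90 + 14·50 = 18
u_64 = 69·18 + 95·39 + 3·27 + 14·90 = 80
u_65 = 69·80 + 95·18 + 3·39 + 14·27 = 62
u_66 = 69·62 + 95·80 + 3·18 + 14·39 = 62
u_67 = 69·62 + 95·62 + 3·80 + 14·18 = 87
u_68 = 69·87 + 95·62 + 3·62 + 14·80 = 7
u_69 = 69·7 + 95·87 + 3·62 + 14·62 = 5
u_70 = 69·5 + 95·7 + 3·87 + 14·62 = 5
u_71 = 69·5 + 95·5 + 3·7 + 14·87 = 22
u_72 = 69·22 + 95·5 + 3·5 + 14·7 = 69
u_73 = 69·69 + 95·22 + 3·5 + 14·5 = 49
u_74 = 69·49 + 95·69 + 3·22 + 14·5 = 81
u_75 = 69·81 + 95·49 + 3·69 + 14·22 = 89
u_76 = 69·89 + 95·81 + 3·49 + 14·69 = 11
u_77 = 69·11 + 95·89 + 3·81 + 14·49 = 55
u_78 = 69·55 + 95·11 + 3·89 + 14·81 = 33
u_79 = 69·33 + 95·55 + 3·11 + 14·89 = 51
u_80 = 69·51 + 95·33 + 3·55 + 14·11 = 86
u_81 = 69·86 + 95·51 + 3·33 + 14·55 = 8
u_82 = 69·8 + 95·86 + 3·51 + 14·33 = 25
u_83 = 69·25 + 95·8 + 3·86 + 14·51 = 62
u_84 = 69·62 + 95·25 + 3·8 + 14·86 = 24
u_85 = 69·24 + 95·62 + 3·25 + 14·8 = 70
u_86 = 69·70 + 95·24 + 3·62 + 14·25 = 80
u_87 = 69·80 + 95·70 + 3·24 + 14·62 = 15
u_88 = 69·15 + 95·80 + 3·70 + 14·24 = 63
u_89 = 69·63 + 95·15 + 3·80 + 14·70 = 8
u_90 = 69·8 + 95·63 + 3·15 + 14·80 = 39
u_91 = 69·39 + 95·8 + 3·63 + 14·15 = 67
u_92 = 69·67 + 95·39 + 3·8 + 14·63 = 19
u_93 = 69·19 + 95·67 + 3·39 + 14·8 = 48
u_94 = 69·48 + 95·19 + 3·67 + 14·39 = 44
u_95 = 69·44 + 95·48 + 3·19 + 14·67 = 55
u_96 = 69·55 + 95·44 + 3·48 + 14·19 = 43
u_97 = 69·43 + 95·55 + 3·44 + 14·48 = 72
u_98 = 69·72 + 95·43 + 3·55 + 14·44 = 37
u_99 = 69·37 + 95·72 + 3·43 + 14·55 = 10
u_100 = 69·10 + 95·37 + 3·72 + 14·43 = 76
u_101 = 69·76 + 95·10 + 3·37 + 14·72 = 38
u_102 = 69·38 + 95·76 + 3·10 + 14·37 = 11
u_103 = 69·11 + 95·38 + 3·76 + 14·10 = 81
u_104 = 69·81 + 95·11 + 3·38 + 14·76 = 52
u_105 = 69·52 + 95·81 + 3·11 + 14·38 = 14
u_106 = 69·14 + 95·52 + 3·81 + 14·11 = 95
u_107 = 69·95 + 95·14 + 3·52 + 14·81 = 57
u_108 = 69·57 + 95·95 + 3·14 + 14·52 = 51
u_109 = 69·51 + 95·57 + 3·95 + 14·14 = 6
u_110 = 69·6 + 95·51 + 3·57 + 14·95 = 67
u_111 = 69·67 + 95·6 + 3·51 + 14·57 = 33
u_112 = 69·33 + 95·67 + 3·6 + 14·51 = 62

62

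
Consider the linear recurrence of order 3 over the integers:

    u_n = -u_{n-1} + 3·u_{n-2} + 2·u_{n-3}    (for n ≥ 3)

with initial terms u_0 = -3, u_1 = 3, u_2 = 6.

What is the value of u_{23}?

u_3 = -1·6 + 3·3 + 2·-3 = -3
u_4 = -1·-3 + 3·6 + 2·3 = 27
u_5 = -1·27 + 3·-3 + 2·6 = -24
u_6 = -1·-24 + 3·27 + 2·-3 = 99
u_7 = -1·99 + 3·-24 + 2·27 = -117
u_8 = -1·-117 + 3·99 + 2·-24 = 366
u_9 = -1·366 + 3·-117 + 2·99 = -519
u_10 = -1·-519 + 3·366 + 2·-117 = 1383
u_11 = -1·1383 + 3·-519 + 2·366 = -2208
u_12 = -1·-2208 + 3·1383 + 2·-519 = 5319
u_13 = -1·5319 + 3·-2208 + 2·1383 = -9177
u_14 = -1·-9177 + 3·5319 + 2·-2208 = 20718
u_15 = -1·20718 + 3·-9177 + 2·5319 = -37611
u_16 = -1·-37611 + 3·20718 + 2·-9177 = 81411
u_17 = -1·81411 + 3·-37611 + 2·20718 = -152808
u_18 = -1·-152808 + 3·81411 + 2·-37611 = 321819
u_19 = -1·321819 + 3·-152808 + 2·81411 = -617421
u_20 = -1·-617421 + 3·321819 + 2·-152808 = 1277262
u_21 = -1·1277262 + 3·-617421 + 2·321819 = -2485887
u_22 = -1·-2485887 + 3·1277262 + 2·-617421 = 5082831
u_23 = -1·5082831 + 3·-2485887 + 2·1277262 = -9985968

-9985968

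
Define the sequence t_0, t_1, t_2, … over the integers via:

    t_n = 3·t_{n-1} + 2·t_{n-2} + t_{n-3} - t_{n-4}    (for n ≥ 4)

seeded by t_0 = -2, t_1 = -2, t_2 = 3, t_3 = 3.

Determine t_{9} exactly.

9351

t_4 = 3·3 + 2·3 + 1·-2 + -1·-2 = 15
t_5 = 3·15 + 2·3 + 1·3 + -1·-2 = 56
t_6 = 3·56 + 2·15 + 1·3 + -1·3 = 198
t_7 = 3·198 + 2·56 + 1·15 + -1·3 = 718
t_8 = 3·718 + 2·198 + 1·56 + -1·15 = 2591
t_9 = 3·2591 + 2·718 + 1·198 + -1·56 = 9351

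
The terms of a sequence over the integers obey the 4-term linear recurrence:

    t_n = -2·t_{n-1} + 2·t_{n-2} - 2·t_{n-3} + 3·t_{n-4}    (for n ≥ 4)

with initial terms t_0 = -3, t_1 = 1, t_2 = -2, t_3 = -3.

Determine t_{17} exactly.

t_4 = -2·-3 + 2·-2 + -2·1 + 3·-3 = -9
t_5 = -2·-9 + 2·-3 + -2·-2 + 3·1 = 19
t_6 = -2·19 + 2·-9 + -2·-3 + 3·-2 = -56
t_7 = -2·-56 + 2·19 + -2·-9 + 3·-3 = 159
t_8 = -2·159 + 2·-56 + -2·19 + 3·-9 = -495
t_9 = -2·-495 + 2·159 + -2·-56 + 3·19 = 1477
t_10 = -2·1477 + 2·-495 + -2·159 + 3·-56 = -4430
t_11 = -2·-4430 + 2·1477 + -2·-495 + 3·159 = 13281
t_12 = -2·13281 + 2·-4430 + -2·1477 + 3·-495 = -39861
t_13 = -2·-39861 + 2·13281 + -2·-4430 + 3·1477 = 119575
t_14 = -2·119575 + 2·-39861 + -2·13281 + 3·-4430 = -358724
t_15 = -2·-358724 + 2·119575 + -2·-39861 + 3·13281 = 1076163
t_16 = -2·1076163 + 2·-358724 + -2·119575 + 3·-39861 = -3228507
t_17 = -2·-3228507 + 2·1076163 + -2·-358724 + 3·119575 = 9685513

9685513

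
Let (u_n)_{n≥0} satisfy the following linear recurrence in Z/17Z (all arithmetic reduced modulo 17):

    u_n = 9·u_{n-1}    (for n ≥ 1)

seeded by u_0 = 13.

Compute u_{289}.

u_1 = 9·13 = 15
u_2 = 9·15 = 16
u_3 = 9·16 = 8
u_4 = 9·8 = 4
u_5 = 9·4 = 2
u_6 = 9·2 = 1
u_7 = 9·1 = 9
u_8 = 9·9 = 13
(u_8) = (13) = (u_0), so the sequence has period 8.
289 ≡ 1 (mod 8), hence u_289 = u_1 = 15.

15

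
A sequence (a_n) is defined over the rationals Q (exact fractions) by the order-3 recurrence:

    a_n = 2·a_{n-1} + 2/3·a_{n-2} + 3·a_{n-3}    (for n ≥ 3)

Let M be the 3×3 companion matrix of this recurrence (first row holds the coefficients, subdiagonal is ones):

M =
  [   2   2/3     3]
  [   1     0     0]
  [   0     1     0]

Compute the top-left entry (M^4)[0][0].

(M^4)[0][0] is the top entry after applying M 4 times to the unit state (1, 0, 0). Equivalently it is h_{6} for the auxiliary sequence (h_n) obeying the same recurrence with h_2 = 1 and h_i = 0 for 0 ≤ i < 2:
h_3 = 2·1 + 2/3·0 + 3·0 = 2
h_4 = 2·2 + 2/3·1 + 3·0 = 14/3
h_5 = 2·14/3 + 2/3·2 + 3·1 = 41/3
h_6 = 2·41/3 + 2/3·14/3 + 3·2 = 328/9

328/9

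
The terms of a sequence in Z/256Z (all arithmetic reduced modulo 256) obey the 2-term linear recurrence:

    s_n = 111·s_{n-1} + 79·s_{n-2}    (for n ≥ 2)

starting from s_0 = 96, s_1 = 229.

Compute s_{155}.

43

s_2 = 111·229 + 79·96 = 235
s_3 = 111·235 + 79·229 = 144
s_4 = 111·144 + 79·235 = 245
s_5 = 111·245 + 79·144 = 171
s_6 = 111·171 + 79·245 = 192
s_7 = 111·192 + 79·171 = 5
s_8 = 111·5 + 79·192 = 107
s_9 = 111·107 + 79·5 = 240
s_10 = 111·240 + 79·107 = 21
s_11 = 111·21 + 79·240 = 43
s_12 = 111·43 + 79·21 = 32
s_13 = 111·32 + 79·43 = 37
s_14 = 111·37 + 79·32 = 235
s_15 = 111·235 + 79·37 = 80
s_16 = 111·80 + 79·235 = 53
s_17 = 111·53 + 79·80 = 171
s_18 = 111·171 + 79·53 = 128
s_19 = 111·128 + 79·171 = 69
s_20 = 111·69 + 79·128 = 107
s_21 = 111·107 + 79·69 = 176
s_22 = 111·176 + 79·107 = 85
s_23 = 111·85 + 79·176 = 43
s_24 = 111·43 + 79·85 = 224
s_25 = 111·224 + 79·43 = 101
s_26 = 111·101 + 79·224 = 235
s_27 = 111·235 + 79·101 = 16
s_28 = 111·16 + 79·235 = 117
s_29 = 111·117 + 79·16 = 171
s_30 = 111·171 + 79·117 = 64
s_31 = 111·64 + 79·171 = 133
s_32 = 111·133 + 79·64 = 107
s_33 = 111·107 + 79·133 = 112
s_34 = 111·112 + 79·107 = 149
s_35 = 111·149 + 79·112 = 43
s_36 = 111·43 + 79·149 = 160
s_37 = 111·160 + 79·43 = 165
s_38 = 111·165 + 79·160 = 235
s_39 = 111·235 + 79·165 = 208
s_40 = 111·208 + 79·235 = 181
s_41 = 111·181 + 79·208 = 171
s_42 = 111·171 + 79·181 = 0
s_43 = 111·0 + 79·171 = 197
s_44 = 111·197 + 79·0 = 107
s_45 = 111·107 + 79·197 = 48
s_46 = 111·48 + 79·107 = 213
s_47 = 111·213 + 79·48 = 43
s_48 = 111·43 + 79·213 = 96
s_49 = 111·96 + 79·43 = 229
(s_48, s_49) = (96, 229) = (s_0, s_1), so the sequence has period 48.
155 ≡ 11 (mod 48), hence s_155 = s_11 = 43.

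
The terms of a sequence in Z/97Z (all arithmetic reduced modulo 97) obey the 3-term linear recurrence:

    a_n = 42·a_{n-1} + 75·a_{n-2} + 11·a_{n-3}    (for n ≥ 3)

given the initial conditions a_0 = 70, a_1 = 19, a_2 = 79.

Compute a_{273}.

17

a_3 = 42·79 + 75·19 + 11·70 = 81
a_4 = 42·81 + 75·79 + 11·19 = 30
a_5 = 42·30 + 75·81 + 11·79 = 56
a_6 = 42·56 + 75·30 + 11·81 = 61
a_7 = 42·61 + 75·56 + 11·30 = 11
a_8 = 42·11 + 75·61 + 11·56 = 27
Continuing the recurrence:
  a_9 = 11;  a_10 = 86;  a_11 = 78;  a_12 = 50;  a_13 = 69;  a_14 = 37
  a_15 = 4;  a_16 = 16;  a_17 = 21;  a_18 = 89;  a_19 = 57;  a_20 = 85
  a_21 = 94;  a_22 = 86;  a_23 = 54;  a_24 = 52;  a_25 = 2;  a_26 = 19
  a_27 = 65;  a_28 = 6;  a_29 = 1;  a_30 = 43;  a_31 = 7;  a_32 = 38
  a_33 = 72;  a_34 = 34;  a_35 = 68;  a_36 = 87;  a_37 = 10;  a_38 = 30
  a_39 = 57;  a_40 = 1;  a_41 = 88;  a_42 = 33;  a_43 = 43;  a_44 = 11
  a_45 = 73;  a_46 = 96;  a_47 = 25;  a_48 = 32;  a_49 = 7;  a_50 = 59
  a_51 = 57;  a_52 = 9;  a_53 = 64;  a_54 = 13;  a_55 = 13;  a_56 = 91
  a_57 = 90;  a_58 = 78;  a_59 = 66;  a_60 = 9;  a_61 = 75;  a_62 = 89
  a_63 = 53;  a_64 = 26;  a_65 = 32;  a_66 = 94;  a_67 = 38;  a_68 = 74
  a_69 = 8;  a_70 = 96;  a_71 = 14;  a_72 = 19;  a_73 = 91;  a_74 = 66
  a_75 = 9;  a_76 = 24;  a_77 = 81;  a_78 = 63;  a_79 = 61;  a_80 = 30
  a_81 = 29;  a_82 = 65;  a_83 = 94;  a_84 = 24;  a_85 = 43;  a_86 = 81
  a_87 = 4;  a_88 = 23;  a_89 = 23;  a_90 = 19;  a_91 = 60;  a_92 = 27
  a_93 = 23;  a_94 = 62;  a_95 = 67;  a_96 = 54;  a_97 = 21;  a_98 = 43
  a_99 = 95;  a_100 = 74;  a_101 = 36;  a_102 = 56;  a_103 = 46;  a_104 = 29
  a_105 = 46;  a_106 = 54;  a_107 = 23;  a_108 = 90;  a_109 = 85;  a_110 = 0
  a_111 = 90;  a_112 = 59;  a_113 = 13;  a_114 = 44;  a_115 = 77;  a_116 = 81
  a_117 = 58;  a_118 = 46;  a_119 = 92;  a_120 = 95;  a_121 = 47;  a_122 = 23
  a_123 = 7;  a_124 = 14;  a_125 = 8;  a_126 = 8;  a_127 = 23;  a_128 = 5
  a_129 = 83;  a_130 = 40;  a_131 = 6;  a_132 = 91;  a_133 = 56;  a_134 = 28
  a_135 = 72;  a_136 = 17;  a_137 = 20;  a_138 = 94;  a_139 = 9;  a_140 = 82
  a_141 = 12;  a_142 = 60;  a_143 = 54;  a_144 = 13;  a_145 = 18;  a_146 = 94
  a_147 = 9;  a_148 = 60;  a_149 = 58;  a_150 = 51;  a_151 = 71;  a_152 = 73
  a_153 = 28;  a_154 = 60;  a_155 = 88;  a_156 = 65;  a_157 = 96;  a_158 = 78
  a_159 = 36;  a_160 = 76;  a_161 = 57;  a_162 = 51;  a_163 = 75;  a_164 = 36
  a_165 = 35;  a_166 = 48;  a_167 = 90;  a_168 = 5;  a_169 = 19;  a_170 = 29
  a_171 = 79;  a_172 = 76;  a_173 = 27;  a_174 = 40;  a_175 = 79;  a_176 = 19
  a_177 = 82;  a_178 = 15;  a_179 = 5;  a_180 = 6;  a_181 = 16;  a_182 = 13
  a_183 = 66;  a_184 = 43;  a_185 = 12;  a_186 = 90;  a_187 = 12;  a_188 = 14
  a_189 = 53;  a_190 = 13;  a_191 = 19;  a_192 = 28;  a_193 = 28;  a_194 = 90
  a_195 = 77;  a_196 = 10;  a_197 = 7;  a_198 = 48;  a_199 = 32;  a_200 = 74
  a_201 = 22;  a_202 = 36;  a_203 = 96;  a_204 = 87;  a_205 = 95;  a_206 = 28
  a_207 = 43;  a_208 = 4;  a_209 = 15;  a_210 = 45;  a_211 = 52;  a_212 = 1
  a_213 = 72;  a_214 = 82;  a_215 = 28;  a_216 = 67;  a_217 = 93;  a_218 = 24
  a_219 = 87;  a_220 = 75;  a_221 = 45;  a_222 = 33;  a_223 = 57;  a_224 = 29
  a_225 = 36;  a_226 = 46;  a_227 = 4;  a_228 = 37;  a_229 = 32;  a_230 = 89
  a_231 = 46;  a_232 = 35;  a_233 = 79;  a_234 = 47;  a_235 = 39;  a_236 = 18
  a_237 = 27;  a_238 = 3;  a_239 = 21;  a_240 = 46;  a_241 = 48;  a_242 = 71
  a_243 = 7;  a_244 = 36;  a_245 = 5;  a_246 = 77;  a_247 = 28;  a_248 = 22
  a_249 = 88;  a_250 = 28;  a_251 = 64;  a_252 = 33;  a_253 = 92;  a_254 = 59
  a_255 = 41;  a_256 = 78;  a_257 = 16;  a_258 = 86;  a_259 = 44;  a_260 = 35
  a_261 = 90;  a_262 = 2;  a_263 = 41;  a_264 = 49;  a_265 = 14;  a_266 = 58
  a_267 = 48;  a_268 = 21;  a_269 = 76;  a_270 = 57;  a_271 = 80
a_272 = 42·80 + 75·57 + 11·76 = 32
a_273 = 42·32 + 75·80 + 11·57 = 17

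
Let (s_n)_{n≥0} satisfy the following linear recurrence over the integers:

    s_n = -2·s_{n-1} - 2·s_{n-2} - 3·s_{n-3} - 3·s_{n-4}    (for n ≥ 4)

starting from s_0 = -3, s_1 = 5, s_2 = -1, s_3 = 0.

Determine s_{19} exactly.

s_4 = -2·0 + -2·-1 + -3·5 + -3·-3 = -4
s_5 = -2·-4 + -2·0 + -3·-1 + -3·5 = -4
s_6 = -2·-4 + -2·-4 + -3·0 + -3·-1 = 19
s_7 = -2·19 + -2·-4 + -3·-4 + -3·0 = -18
s_8 = -2·-18 + -2·19 + -3·-4 + -3·-4 = 22
s_9 = -2·22 + -2·-18 + -3·19 + -3·-4 = -53
s_10 = -2·-53 + -2·22 + -3·-18 + -3·19 = 59
s_11 = -2·59 + -2·-53 + -3·22 + -3·-18 = -24
s_12 = -2·-24 + -2·59 + -3·-53 + -3·22 = 23
s_13 = -2·23 + -2·-24 + -3·59 + -3·-53 = -16
s_14 = -2·-16 + -2·23 + -3·-24 + -3·59 = -119
s_15 = -2·-119 + -2·-16 + -3·23 + -3·-24 = 273
s_16 = -2·273 + -2·-119 + -3·-16 + -3·23 = -329
s_17 = -2·-329 + -2·273 + -3·-119 + -3·-16 = 517
s_18 = -2·517 + -2·-329 + -3·273 + -3·-119 = -838
s_19 = -2·-838 + -2·517 + -3·-329 + -3·273 = 810

810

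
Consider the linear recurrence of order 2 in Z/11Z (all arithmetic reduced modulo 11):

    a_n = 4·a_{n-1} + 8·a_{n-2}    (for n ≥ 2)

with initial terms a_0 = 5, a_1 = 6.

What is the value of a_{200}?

a_2 = 4·6 + 8·5 = 9
a_3 = 4·9 + 8·6 = 7
a_4 = 4·7 + 8·9 = 1
a_5 = 4·1 + 8·7 = 5
a_6 = 4·5 + 8·1 = 6
(a_5, a_6) = (5, 6) = (a_0, a_1), so the sequence has period 5.
200 ≡ 0 (mod 5), hence a_200 = a_0 = 5.

5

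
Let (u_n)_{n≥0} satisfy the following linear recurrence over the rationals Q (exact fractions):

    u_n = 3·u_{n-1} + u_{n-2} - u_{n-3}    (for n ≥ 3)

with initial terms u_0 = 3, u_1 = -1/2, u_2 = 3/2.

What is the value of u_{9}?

3143/2

u_3 = 3·3/2 + 1·-1/2 + -1·3 = 1
u_4 = 3·1 + 1·3/2 + -1·-1/2 = 5
u_5 = 3·5 + 1·1 + -1·3/2 = 29/2
u_6 = 3·29/2 + 1·5 + -1·1 = 95/2
u_7 = 3·95/2 + 1·29/2 + -1·5 = 152
u_8 = 3·152 + 1·95/2 + -1·29/2 = 489
u_9 = 3·489 + 1·152 + -1·95/2 = 3143/2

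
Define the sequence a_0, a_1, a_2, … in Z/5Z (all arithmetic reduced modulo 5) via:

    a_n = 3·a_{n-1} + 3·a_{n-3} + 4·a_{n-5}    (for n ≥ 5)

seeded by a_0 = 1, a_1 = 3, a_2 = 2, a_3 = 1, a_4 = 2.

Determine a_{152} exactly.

a_5 = 3·2 + 0·1 + 3·2 + 0·3 + 4·1 = 1
a_6 = 3·1 + 0·2 + 3·1 + 0·2 + 4·3 = 3
a_7 = 3·3 + 0·1 + 3·2 + 0·1 + 4·2 = 3
a_8 = 3·3 + 0·3 + 3·1 + 0·2 + 4·1 = 1
a_9 = 3·1 + 0·3 + 3·3 + 0·1 + 4·2 = 0
a_10 = 3·0 + 0·1 + 3·3 + 0·3 + 4·1 = 3
Continuing the recurrence:
  a_11 = 4;  a_12 = 4;  a_13 = 0;  a_14 = 2;  a_15 = 0;  a_16 = 1
  a_17 = 0;  a_18 = 0;  a_19 = 1;  a_20 = 3;  a_21 = 3;  a_22 = 2
  a_23 = 0;  a_24 = 3;  a_25 = 2;  a_26 = 3;  a_27 = 1;  a_28 = 4
  a_29 = 3;  a_30 = 0;  a_31 = 4;  a_32 = 0;  a_33 = 1;  a_34 = 2
  a_35 = 1;  a_36 = 2;  a_37 = 2;  a_38 = 3;  a_39 = 3;  a_40 = 4
  a_41 = 4;  a_42 = 4;  a_43 = 1;  a_44 = 2;  a_45 = 4;  a_46 = 1
  a_47 = 0;  a_48 = 1;  a_49 = 4;  a_50 = 3;  a_51 = 1;  a_52 = 0
  a_53 = 3;  a_54 = 3;  a_55 = 1;  a_56 = 1;  a_57 = 2;  a_58 = 1
  a_59 = 3;  a_60 = 4;  a_61 = 4;  a_62 = 4;  a_63 = 3;  a_64 = 3
  a_65 = 2;  a_66 = 1;  a_67 = 3;  a_68 = 2;  a_69 = 1;  a_70 = 0
  a_71 = 0;  a_72 = 0;  a_73 = 3;  a_74 = 3;  a_75 = 4;  a_76 = 1
  a_77 = 2;  a_78 = 0;  a_79 = 0;  a_80 = 2;  a_81 = 0;  a_82 = 3
  a_83 = 0;  a_84 = 0;  a_85 = 2;  a_86 = 1;  a_87 = 0;  a_88 = 1
  a_89 = 1;  a_90 = 1;  a_91 = 0;  a_92 = 3;  a_93 = 1;  a_94 = 2
  a_95 = 4;  a_96 = 0;  a_97 = 3;  a_98 = 0;  a_99 = 3;  a_100 = 4
  a_101 = 2;  a_102 = 2;  a_103 = 3;  a_104 = 2;  a_105 = 3;  a_106 = 1
  a_107 = 2;  a_108 = 2;  a_109 = 2;  a_110 = 4;  a_111 = 2;  a_112 = 0
  a_113 = 0;  a_114 = 4;  a_115 = 3;  a_116 = 2;  a_117 = 3;  a_118 = 3
  a_119 = 1;  a_120 = 4;  a_121 = 4;  a_122 = 2;  a_123 = 0;  a_124 = 1
  a_125 = 0;  a_126 = 1;  a_127 = 4;  a_128 = 2;  a_129 = 3;  a_130 = 1
  a_131 = 3;  a_132 = 4;  a_133 = 3;  a_134 = 0;  a_135 = 1;  a_136 = 4
  a_137 = 3;  a_138 = 4;  a_139 = 4;  a_140 = 0;  a_141 = 3;  a_142 = 3
  a_143 = 0;  a_144 = 0;  a_145 = 4;  a_146 = 4;  a_147 = 4;  a_148 = 4
  a_149 = 4;  a_150 = 0
a_151 = 3·0 + 0·4 + 3·4 + 0·4 + 4·4 = 3
a_152 = 3·3 + 0·0 + 3·4 + 0·4 + 4·4 = 2

2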